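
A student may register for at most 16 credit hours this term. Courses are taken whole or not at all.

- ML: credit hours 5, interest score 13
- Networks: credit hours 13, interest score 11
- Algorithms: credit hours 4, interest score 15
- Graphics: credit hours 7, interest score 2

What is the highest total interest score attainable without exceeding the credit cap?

ML + Algorithms + Graphics: credit hours 5 + 4 + 7 = 16 ≤ 16, interest score 13 + 15 + 2 = 30.
ML + Algorithms: credit hours 5 + 4 = 9 ≤ 16, interest score 13 + 15 = 28.
Best is ML, Algorithms, and Graphics with total interest score 30.

30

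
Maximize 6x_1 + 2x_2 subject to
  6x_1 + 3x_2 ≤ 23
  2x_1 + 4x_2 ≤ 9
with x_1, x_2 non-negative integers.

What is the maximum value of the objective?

18

Relaxing integrality, the LP optimum is 23.00 at (x_1,x_2) = (3.83, 0), which is not an integer point.
(x_1,x_2)=(3,0): 6·3+3·0=18≤23, 2·3+4·0=6≤9, objective 18.
(x_1,x_2)=(2,1): 6·2+3·1=15≤23, 2·2+4·1=8≤9, objective 14.
(x_1,x_2)=(2,0): 6·2+3·0=12≤23, 2·2+4·0=4≤9, objective 12.
Maximum is 18 at (x_1,x_2)=(3,0).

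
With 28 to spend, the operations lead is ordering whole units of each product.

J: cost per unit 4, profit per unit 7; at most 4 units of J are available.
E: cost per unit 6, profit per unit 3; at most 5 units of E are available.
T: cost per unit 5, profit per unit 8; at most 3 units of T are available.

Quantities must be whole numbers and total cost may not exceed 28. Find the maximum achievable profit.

J has the best ratio (7/4); taking only J gives at most 4×7 = 28 (stopped by the supply cap of 4).
Mixing does better — 3×J and 3×T: cost 27 ≤ 28, profit 3·7 + 3·8 = 45.

45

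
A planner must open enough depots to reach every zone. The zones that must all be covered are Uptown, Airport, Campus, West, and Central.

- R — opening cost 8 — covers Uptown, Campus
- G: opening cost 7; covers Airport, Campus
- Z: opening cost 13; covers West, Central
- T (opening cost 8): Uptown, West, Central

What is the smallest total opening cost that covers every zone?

This is a weighted set-cover instance.
Choose G and T: together they cover Uptown, Airport, Campus, West, Central — every zone.
Total opening cost: 7 + 8 = 15.
No cover costs less than 15.

15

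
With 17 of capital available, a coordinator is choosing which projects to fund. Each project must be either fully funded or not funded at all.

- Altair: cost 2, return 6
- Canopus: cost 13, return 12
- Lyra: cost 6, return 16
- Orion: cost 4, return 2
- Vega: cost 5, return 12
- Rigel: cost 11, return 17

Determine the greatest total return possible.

Altair + Lyra + Orion + Vega: cost 2 + 6 + 4 + 5 = 17 ≤ 17, return 6 + 16 + 2 + 12 = 36.
Altair + Lyra + Vega: cost 2 + 6 + 5 = 13 ≤ 17, return 6 + 16 + 12 = 34.
Lyra + Rigel: cost 6 + 11 = 17 ≤ 17, return 16 + 17 = 33.
Best is Altair, Lyra, Orion, and Vega with total return 36.

36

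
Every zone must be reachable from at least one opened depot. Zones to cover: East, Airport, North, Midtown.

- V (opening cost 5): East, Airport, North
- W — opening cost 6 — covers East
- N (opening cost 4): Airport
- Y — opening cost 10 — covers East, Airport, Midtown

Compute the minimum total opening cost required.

Choose V and Y: together they cover East, Airport, North, Midtown — every zone.
Total opening cost: 5 + 10 = 15.
No cover costs less than 15.

15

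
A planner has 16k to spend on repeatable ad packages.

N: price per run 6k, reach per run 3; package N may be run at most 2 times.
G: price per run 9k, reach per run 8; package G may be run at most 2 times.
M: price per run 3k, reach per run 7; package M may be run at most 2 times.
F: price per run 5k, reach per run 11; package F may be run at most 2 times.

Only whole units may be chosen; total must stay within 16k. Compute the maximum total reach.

1×M and 2×F: price 13 ≤ 16, reach 1·7 + 2·11 = 29.
2×M and 2×F: price 16 ≤ 16, reach 2·7 + 2·11 = 36.
Best is 36.

36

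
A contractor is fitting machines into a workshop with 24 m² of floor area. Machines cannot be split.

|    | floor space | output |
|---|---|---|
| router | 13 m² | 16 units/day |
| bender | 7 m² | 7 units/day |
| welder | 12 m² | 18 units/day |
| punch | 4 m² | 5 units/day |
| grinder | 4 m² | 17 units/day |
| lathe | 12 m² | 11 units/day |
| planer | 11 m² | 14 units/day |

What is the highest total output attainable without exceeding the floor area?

router + bender + grinder: floor space 13 + 7 + 4 = 24 ≤ 24, output 16 + 7 + 17 = 40.
welder + punch + grinder: floor space 12 + 4 + 4 = 20 ≤ 24, output 18 + 5 + 17 = 40.
bender + welder + grinder: floor space 7 + 12 + 4 = 23 ≤ 24, output 7 + 18 + 17 = 42.
Best is bender, welder, and grinder with total output 42.

42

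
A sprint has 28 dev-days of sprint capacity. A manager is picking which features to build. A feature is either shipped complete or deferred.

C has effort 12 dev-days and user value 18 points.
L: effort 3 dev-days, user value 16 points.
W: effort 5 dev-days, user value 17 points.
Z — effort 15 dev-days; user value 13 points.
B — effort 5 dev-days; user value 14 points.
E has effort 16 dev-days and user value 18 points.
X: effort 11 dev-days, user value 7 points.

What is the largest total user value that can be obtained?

65

Take C, L, W, and B: effort 12 + 3 + 5 + 5 = 25 ≤ 28, user value 18 + 16 + 17 + 14 = 65.
No other feasible combination does better.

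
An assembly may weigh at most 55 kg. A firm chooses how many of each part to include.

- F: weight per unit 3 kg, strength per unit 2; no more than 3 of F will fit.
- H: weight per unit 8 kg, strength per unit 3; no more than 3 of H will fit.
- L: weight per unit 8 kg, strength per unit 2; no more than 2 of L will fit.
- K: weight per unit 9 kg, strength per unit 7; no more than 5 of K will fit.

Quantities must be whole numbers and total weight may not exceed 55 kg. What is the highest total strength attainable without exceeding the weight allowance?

K has the best ratio (7/9); taking only K gives at most 5×7 = 35 (stopped by the supply cap of 5).
Mixing does better — 3×F and 5×K: weight 54 ≤ 55, strength 3·2 + 5·7 = 41.

41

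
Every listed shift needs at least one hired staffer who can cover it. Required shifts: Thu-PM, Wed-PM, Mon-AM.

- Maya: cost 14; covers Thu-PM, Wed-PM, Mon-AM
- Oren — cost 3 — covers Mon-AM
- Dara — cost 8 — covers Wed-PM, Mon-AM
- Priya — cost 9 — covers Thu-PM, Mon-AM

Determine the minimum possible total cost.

The greedy cost-per-new-shift heuristic would pick Oren and Maya for 17, but a cheaper cover exists.
Maya alone covers Thu-PM, Wed-PM, Mon-AM — every shift.
Total cost: 14.
No cover costs less than 14.

14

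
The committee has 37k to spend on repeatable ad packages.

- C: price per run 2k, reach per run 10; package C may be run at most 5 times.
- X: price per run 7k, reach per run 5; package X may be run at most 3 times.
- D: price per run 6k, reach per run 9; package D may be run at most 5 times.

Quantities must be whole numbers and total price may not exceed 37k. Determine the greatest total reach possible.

This is a bounded integer knapsack.
Take 5×C and 4×D: price 34 ≤ 37, reach 5·10 + 4·9 = 86.
C has the best ratio (10/2) and is taken to its limit of 5; remaining capacity is filled optimally with the others.

86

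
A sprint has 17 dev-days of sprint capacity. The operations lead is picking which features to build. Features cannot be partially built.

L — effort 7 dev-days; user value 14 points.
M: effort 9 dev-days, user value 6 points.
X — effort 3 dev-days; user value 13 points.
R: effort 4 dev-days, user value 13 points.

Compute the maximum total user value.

Take L, X, and R: effort 7 + 3 + 4 = 14 ≤ 17, user value 14 + 13 + 13 = 40.
No other feasible combination does better.

40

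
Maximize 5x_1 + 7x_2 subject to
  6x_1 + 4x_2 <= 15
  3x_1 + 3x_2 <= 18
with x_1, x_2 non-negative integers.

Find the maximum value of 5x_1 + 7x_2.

The continuous relaxation peaks at (0, 3.75) with value 26.25; rounding to a feasible lattice point costs some objective.
(x_1,x_2)=(0,3): 6·0+4·3=12≤15, 3·0+3·3=9≤18, objective 21.
(x_1,x_2)=(1,2): 6·1+4·2=14≤15, 3·1+3·2=9≤18, objective 19.
No feasible integer point exceeds 21.

21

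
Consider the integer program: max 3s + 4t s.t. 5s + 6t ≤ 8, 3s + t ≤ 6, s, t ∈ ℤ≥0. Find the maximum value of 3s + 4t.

4

Relaxing integrality, the LP optimum is 5.33 at (s,t) = (0, 1.33), which is not an integer point.
(s,t)=(0,1): 5·0+6·1=6≤8, 3·0+1·1=1≤6, objective 4.
(s,t)=(1,0): 5·1+6·0=5≤8, 3·1+1·0=3≤6, objective 3.
(s,t)=(0,0): 5·0+6·0=0≤8, 3·0+1·0=0≤6, objective 0.
The best lattice point is (0,1), giving 4.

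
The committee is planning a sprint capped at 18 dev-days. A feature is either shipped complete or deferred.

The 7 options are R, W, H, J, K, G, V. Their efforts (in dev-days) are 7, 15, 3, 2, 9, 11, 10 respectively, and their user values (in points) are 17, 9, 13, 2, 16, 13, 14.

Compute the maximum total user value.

R + J + K: effort 7 + 2 + 9 = 18 ≤ 18, user value 17 + 2 + 16 = 35.
R + K: effort 7 + 9 = 16 ≤ 18, user value 17 + 16 = 33.
R + H + J: effort 7 + 3 + 2 = 12 ≤ 18, user value 17 + 13 + 2 = 32.
Best is R, J, and K with total user value 35.

35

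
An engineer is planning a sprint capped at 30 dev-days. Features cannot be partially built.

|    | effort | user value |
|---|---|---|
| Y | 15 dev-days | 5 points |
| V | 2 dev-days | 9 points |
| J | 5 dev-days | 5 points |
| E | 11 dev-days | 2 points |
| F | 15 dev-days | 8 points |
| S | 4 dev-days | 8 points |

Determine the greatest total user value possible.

Y + V + J + S: effort 15 + 2 + 5 + 4 = 26 ≤ 30, user value 5 + 9 + 5 + 8 = 27.
V + F + S: effort 2 + 15 + 4 = 21 ≤ 30, user value 9 + 8 + 8 = 25.
V + J + F + S: effort 2 + 5 + 15 + 4 = 26 ≤ 30, user value 9 + 5 + 8 + 8 = 30.
Best is V, J, F, and S with total user value 30.

30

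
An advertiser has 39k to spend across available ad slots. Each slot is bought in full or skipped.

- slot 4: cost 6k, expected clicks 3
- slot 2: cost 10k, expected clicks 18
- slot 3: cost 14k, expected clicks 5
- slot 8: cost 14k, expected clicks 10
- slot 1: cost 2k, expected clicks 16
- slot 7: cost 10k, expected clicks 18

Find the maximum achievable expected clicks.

62

This is an integer program with binary decision variables.
slot 4 + slot 2 + slot 1 + slot 7: cost 6 + 10 + 2 + 10 = 28 ≤ 39, expected clicks 3 + 18 + 16 + 18 = 55.
slot 2 + slot 8 + slot 1 + slot 7: cost 10 + 14 + 2 + 10 = 36 ≤ 39, expected clicks 18 + 10 + 16 + 18 = 62.
slot 2 + slot 3 + slot 1 + slot 7: cost 10 + 14 + 2 + 10 = 36 ≤ 39, expected clicks 18 + 5 + 16 + 18 = 57.
Best is slot 2, slot 8, slot 1, and slot 7 with total expected clicks 62.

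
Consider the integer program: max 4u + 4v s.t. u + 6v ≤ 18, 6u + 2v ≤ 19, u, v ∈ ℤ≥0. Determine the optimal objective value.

(u,v)=(2,2): 1·2+6·2=14≤18, 6·2+2·2=16≤19, objective 16.
(u,v)=(1,2): 1·1+6·2=13≤18, 6·1+2·2=10≤19, objective 12.
(u,v)=(2,1): 1·2+6·1=8≤18, 6·2+2·1=14≤19, objective 12.
Maximum is 16 at (u,v)=(2,2).

16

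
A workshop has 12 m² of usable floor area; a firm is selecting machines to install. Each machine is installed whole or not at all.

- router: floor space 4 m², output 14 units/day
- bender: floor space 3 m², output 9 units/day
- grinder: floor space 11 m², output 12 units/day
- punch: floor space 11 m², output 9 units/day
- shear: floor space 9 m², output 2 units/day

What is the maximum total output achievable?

23

Allowing fractional choices, the relaxed optimum would be about 28.5, but machines are indivisible.
grinder: floor space 11 ≤ 12, output 12.
router: floor space 4 ≤ 12, output 14.
router + bender: floor space 4 + 3 = 7 ≤ 12, output 14 + 9 = 23.
Best is router and bender with total output 23.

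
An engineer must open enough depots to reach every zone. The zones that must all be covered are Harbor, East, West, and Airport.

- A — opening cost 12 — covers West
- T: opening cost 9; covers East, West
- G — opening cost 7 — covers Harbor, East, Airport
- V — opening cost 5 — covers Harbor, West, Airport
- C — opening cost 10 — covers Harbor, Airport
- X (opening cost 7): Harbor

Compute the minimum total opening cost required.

12

This is an integer covering problem.
Choose G and V: together they cover Harbor, East, West, Airport — every zone.
Total opening cost: 7 + 5 = 12.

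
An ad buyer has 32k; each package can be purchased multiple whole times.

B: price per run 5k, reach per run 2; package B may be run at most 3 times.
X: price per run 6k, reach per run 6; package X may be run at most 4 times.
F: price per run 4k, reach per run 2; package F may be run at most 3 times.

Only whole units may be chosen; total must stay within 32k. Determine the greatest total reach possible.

28

X has the best ratio (6/6); taking only X gives at most 4×6 = 24 (stopped by the supply cap of 4).
Mixing does better — 4×X and 2×F: price 32 ≤ 32, reach 4·6 + 2·2 = 28.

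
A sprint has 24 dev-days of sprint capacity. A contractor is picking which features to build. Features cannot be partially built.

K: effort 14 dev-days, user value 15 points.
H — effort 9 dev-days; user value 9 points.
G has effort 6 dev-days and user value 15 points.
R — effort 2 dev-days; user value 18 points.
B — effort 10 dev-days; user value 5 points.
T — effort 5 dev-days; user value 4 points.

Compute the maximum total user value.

48

Allowing fractional choices, the relaxed optimum would be about 50.0, but features are indivisible.
K + G + R: effort 14 + 6 + 2 = 22 ≤ 24, user value 15 + 15 + 18 = 48.
H + G + R + T: effort 9 + 6 + 2 + 5 = 22 ≤ 24, user value 9 + 15 + 18 + 4 = 46.
H + G + R: effort 9 + 6 + 2 = 17 ≤ 24, user value 9 + 15 + 18 = 42.
Best is K, G, and R with total user value 48.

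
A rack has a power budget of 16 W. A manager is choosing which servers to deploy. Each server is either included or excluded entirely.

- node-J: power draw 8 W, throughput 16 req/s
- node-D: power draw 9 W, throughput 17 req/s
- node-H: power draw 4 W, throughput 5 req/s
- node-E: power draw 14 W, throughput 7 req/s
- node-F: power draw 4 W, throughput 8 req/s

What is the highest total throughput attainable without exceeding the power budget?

Treat it as a binary knapsack problem.
Take node-J, node-H, and node-F: power draw 8 + 4 + 4 = 16 ≤ 16, throughput 16 + 5 + 8 = 29.
No other feasible combination does better.

29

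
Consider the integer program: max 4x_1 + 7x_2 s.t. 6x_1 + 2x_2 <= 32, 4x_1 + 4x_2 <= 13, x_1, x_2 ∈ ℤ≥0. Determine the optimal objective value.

The continuous relaxation peaks at (0, 3.25) with value 22.75; rounding to a feasible lattice point costs some objective.
(x_1,x_2)=(0,3): 6·0+2·3=6≤32, 4·0+4·3=12≤13, objective 21.
(x_1,x_2)=(1,2): 6·1+2·2=10≤32, 4·1+4·2=12≤13, objective 18.
(x_1,x_2)=(0,2): 6·0+2·2=4≤32, 4·0+4·2=8≤13, objective 14.
Maximum is 21 at (x_1,x_2)=(0,3).

21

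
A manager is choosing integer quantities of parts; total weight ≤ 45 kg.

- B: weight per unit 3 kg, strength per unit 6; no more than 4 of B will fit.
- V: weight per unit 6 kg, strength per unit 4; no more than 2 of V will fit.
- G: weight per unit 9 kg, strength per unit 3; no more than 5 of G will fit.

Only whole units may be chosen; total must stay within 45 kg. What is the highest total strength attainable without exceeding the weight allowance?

This is a bounded integer knapsack.
4×B, 1×V, and 3×G: weight 45 ≤ 45, strength 4·6 + 1·4 + 3·3 = 37.
4×B, 2×V, and 2×G: weight 42 ≤ 45, strength 4·6 + 2·4 + 2·3 = 38.
Best is 38.

38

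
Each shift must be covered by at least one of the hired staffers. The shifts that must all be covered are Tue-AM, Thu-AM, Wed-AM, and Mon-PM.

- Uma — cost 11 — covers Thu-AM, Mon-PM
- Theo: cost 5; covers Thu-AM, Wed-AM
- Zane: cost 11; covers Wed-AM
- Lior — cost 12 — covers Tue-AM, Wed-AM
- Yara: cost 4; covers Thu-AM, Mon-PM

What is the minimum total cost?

This is an integer covering problem.
The greedy cost-per-new-shift heuristic would pick Yara, Theo, and Lior for 21, but a cheaper cover exists.
Choose Lior and Yara: together they cover Tue-AM, Thu-AM, Wed-AM, Mon-PM — every shift.
Total cost: 12 + 4 = 16.
No cover costs less than 16.

16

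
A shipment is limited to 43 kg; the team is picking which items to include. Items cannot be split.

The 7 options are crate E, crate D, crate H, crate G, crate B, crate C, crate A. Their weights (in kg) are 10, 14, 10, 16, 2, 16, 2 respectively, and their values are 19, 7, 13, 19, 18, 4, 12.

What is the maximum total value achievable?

This is an integer program with binary decision variables.
Allowing fractional choices, the relaxed optimum would be about 82.5, but items are indivisible.
crate E + crate H + crate G + crate B: weight 10 + 10 + 16 + 2 = 38 ≤ 43, value 19 + 13 + 19 + 18 = 69.
crate E + crate D + crate H + crate B + crate A: weight 10 + 14 + 10 + 2 + 2 = 38 ≤ 43, value 19 + 7 + 13 + 18 + 12 = 69.
crate E + crate H + crate G + crate B + crate A: weight 10 + 10 + 16 + 2 + 2 = 40 ≤ 43, value 19 + 13 + 19 + 18 + 12 = 81.
Best is crate E, crate H, crate G, crate B, and crate A with total value 81.

81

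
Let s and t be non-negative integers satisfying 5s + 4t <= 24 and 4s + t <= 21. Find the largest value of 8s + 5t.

(s,t)=(4,1): 5·4+4·1=24≤24, 4·4+1·1=17≤21, objective 37.
(s,t)=(3,2): 5·3+4·2=23≤24, 4·3+1·2=14≤21, objective 34.
(s,t)=(4,0): 5·4+4·0=20≤24, 4·4+1·0=16≤21, objective 32.
No feasible integer point exceeds 37.

37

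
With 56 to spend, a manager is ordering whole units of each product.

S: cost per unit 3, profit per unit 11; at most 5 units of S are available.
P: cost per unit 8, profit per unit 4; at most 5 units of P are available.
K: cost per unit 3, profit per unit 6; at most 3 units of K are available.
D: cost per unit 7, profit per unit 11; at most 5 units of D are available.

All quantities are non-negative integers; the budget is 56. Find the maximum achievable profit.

This is a bounded integer knapsack.
Take 5×S, 2×K, and 5×D: cost 56 ≤ 56, profit 5·11 + 2·6 + 5·11 = 122.
S has the best ratio (11/3) and is taken to its limit of 5; remaining capacity is filled optimally with the others.

122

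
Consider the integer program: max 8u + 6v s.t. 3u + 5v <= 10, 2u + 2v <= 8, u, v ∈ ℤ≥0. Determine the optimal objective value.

24

The continuous relaxation peaks at (3.33, 0) with value 26.67; rounding to a feasible lattice point costs some objective.
(u,v)=(3,0): 3·3+5·0=9≤10, 2·3+2·0=6≤8, objective 24.
(u,v)=(2,0): 3·2+5·0=6≤10, 2·2+2·0=4≤8, objective 16.
No feasible integer point exceeds 24.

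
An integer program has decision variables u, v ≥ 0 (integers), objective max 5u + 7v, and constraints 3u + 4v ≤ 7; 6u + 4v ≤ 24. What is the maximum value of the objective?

12

Relaxing integrality, the LP optimum is 12.25 at (u,v) = (0, 1.75), which is not an integer point.
(u,v)=(1,1): 3·1+4·1=7≤7, 6·1+4·1=10≤24, objective 12.
(u,v)=(2,0): 3·2+4·0=6≤7, 6·2+4·0=12≤24, objective 10.
(u,v)=(0,1): 3·0+4·1=4≤7, 6·0+4·1=4≤24, objective 7.
No feasible integer point exceeds 12.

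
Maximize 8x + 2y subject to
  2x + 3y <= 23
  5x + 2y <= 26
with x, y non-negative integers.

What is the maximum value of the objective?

40

(x,y)=(5,0): 2·5+3·0=10≤23, 5·5+2·0=25≤26, objective 40.
(x,y)=(4,1): 2·4+3·1=11≤23, 5·4+2·1=22≤26, objective 34.
The best lattice point is (5,0), giving 40.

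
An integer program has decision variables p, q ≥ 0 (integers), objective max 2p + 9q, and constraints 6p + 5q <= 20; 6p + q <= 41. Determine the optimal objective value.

(p,q)=(0,4): 6·0+5·4=20≤20, 6·0+1·4=4≤41, objective 36.
(p,q)=(0,3): 6·0+5·3=15≤20, 6·0+1·3=3≤41, objective 27.
Maximum is 36 at (p,q)=(0,4).

36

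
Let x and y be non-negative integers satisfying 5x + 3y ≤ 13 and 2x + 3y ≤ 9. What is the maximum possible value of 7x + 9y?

Relaxing integrality, the LP optimum is 28.33 at (x,y) = (1.33, 2.11), which is not an integer point.
(x,y)=(0,3): 5·0+3·3=9≤13, 2·0+3·3=9≤9, objective 27.
(x,y)=(1,2): 5·1+3·2=11≤13, 2·1+3·2=8≤9, objective 25.
(x,y)=(2,1): 5·2+3·1=13≤13, 2·2+3·1=7≤9, objective 23.
(x,y)=(0,2): 5·0+3·2=6≤13, 2·0+3·2=6≤9, objective 18.
No feasible integer point exceeds 27.

27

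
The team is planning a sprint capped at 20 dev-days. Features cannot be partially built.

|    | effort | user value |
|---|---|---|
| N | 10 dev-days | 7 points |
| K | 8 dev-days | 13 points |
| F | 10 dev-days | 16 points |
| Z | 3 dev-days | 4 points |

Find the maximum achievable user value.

Allowing fractional choices, the relaxed optimum would be about 31.7, but features are indivisible.
K + F: effort 8 + 10 = 18 ≤ 20, user value 13 + 16 = 29.
N + F: effort 10 + 10 = 20 ≤ 20, user value 7 + 16 = 23.
Best is K and F with total user value 29.

29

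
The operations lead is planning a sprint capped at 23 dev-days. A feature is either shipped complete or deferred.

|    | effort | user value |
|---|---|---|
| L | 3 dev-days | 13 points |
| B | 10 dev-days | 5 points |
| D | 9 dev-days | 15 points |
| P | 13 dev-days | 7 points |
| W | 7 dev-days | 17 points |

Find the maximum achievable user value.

L + D + W: effort 3 + 9 + 7 = 19 ≤ 23, user value 13 + 15 + 17 = 45.
L + P + W: effort 3 + 13 + 7 = 23 ≤ 23, user value 13 + 7 + 17 = 37.
Best is L, D, and W with total user value 45.

45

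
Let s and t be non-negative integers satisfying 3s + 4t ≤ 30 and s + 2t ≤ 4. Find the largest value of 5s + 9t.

20

(s,t)=(4,0): 3·4+4·0=12≤30, 1·4+2·0=4≤4, objective 20.
(s,t)=(3,0): 3·3+4·0=9≤30, 1·3+2·0=3≤4, objective 15.
No feasible integer point exceeds 20.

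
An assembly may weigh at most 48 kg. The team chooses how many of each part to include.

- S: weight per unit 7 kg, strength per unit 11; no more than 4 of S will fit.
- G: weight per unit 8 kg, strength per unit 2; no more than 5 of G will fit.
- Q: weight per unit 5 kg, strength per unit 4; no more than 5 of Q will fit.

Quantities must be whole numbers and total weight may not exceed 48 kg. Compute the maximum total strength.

60

This is a bounded integer knapsack.
4×S and 3×Q: weight 43 ≤ 48, strength 4·11 + 3·4 = 56.
4×S and 4×Q: weight 48 ≤ 48, strength 4·11 + 4·4 = 60.
Best is 60.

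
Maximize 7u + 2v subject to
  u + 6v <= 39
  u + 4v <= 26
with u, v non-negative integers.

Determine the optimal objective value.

(u,v)=(26,0) is feasible, giving 182.
(u,v)=(25,0) is feasible, giving 175.
The best lattice point is (26,0), giving 182.

182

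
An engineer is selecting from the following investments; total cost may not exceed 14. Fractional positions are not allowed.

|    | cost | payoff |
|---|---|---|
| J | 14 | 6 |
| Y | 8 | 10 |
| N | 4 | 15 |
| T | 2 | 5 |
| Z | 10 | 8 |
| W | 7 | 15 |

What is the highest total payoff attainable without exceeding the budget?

35

This is an integer program with binary decision variables.
Allowing fractional choices, the relaxed optimum would be about 36.2, but investments are indivisible.
Y + N + T: cost 8 + 4 + 2 = 14 ≤ 14, payoff 10 + 15 + 5 = 30.
N + W: cost 4 + 7 = 11 ≤ 14, payoff 15 + 15 = 30.
N + T + W: cost 4 + 2 + 7 = 13 ≤ 14, payoff 15 + 5 + 15 = 35.
Best is N, T, and W with total payoff 35.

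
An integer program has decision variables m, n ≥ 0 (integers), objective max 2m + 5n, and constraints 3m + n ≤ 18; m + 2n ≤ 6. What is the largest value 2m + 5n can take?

(m,n)=(0,3) is feasible, giving 15.
(m,n)=(1,2) is feasible, giving 12.
No feasible integer point exceeds 15.

15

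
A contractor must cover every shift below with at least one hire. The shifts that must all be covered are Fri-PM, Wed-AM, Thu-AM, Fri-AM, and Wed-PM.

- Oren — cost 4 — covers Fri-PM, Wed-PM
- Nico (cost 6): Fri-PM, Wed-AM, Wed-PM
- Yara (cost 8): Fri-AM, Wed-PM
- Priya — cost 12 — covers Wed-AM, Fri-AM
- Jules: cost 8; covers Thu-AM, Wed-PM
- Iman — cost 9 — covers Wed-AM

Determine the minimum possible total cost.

22

The greedy cost-per-new-shift heuristic would pick Oren, Nico, Yara, and Jules for 26, but a cheaper cover exists.
Choose Nico, Yara, and Jules: together they cover Fri-PM, Wed-AM, Thu-AM, Fri-AM, Wed-PM — every shift.
Total cost: 6 + 8 + 8 = 22.
No cover costs less than 22.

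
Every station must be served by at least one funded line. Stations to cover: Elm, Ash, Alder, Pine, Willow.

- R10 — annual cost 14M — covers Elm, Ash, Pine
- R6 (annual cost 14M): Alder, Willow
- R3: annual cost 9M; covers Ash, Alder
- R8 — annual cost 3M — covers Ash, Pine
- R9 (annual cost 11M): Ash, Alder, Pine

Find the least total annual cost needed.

28

The greedy cost-per-new-station heuristic would pick R8, R6, and R10 for 31, but a cheaper cover exists.
Choose R10 and R6: together they cover Elm, Ash, Alder, Pine, Willow — every station.
Total annual cost: 14 + 14 = 28.
No cover costs less than 28.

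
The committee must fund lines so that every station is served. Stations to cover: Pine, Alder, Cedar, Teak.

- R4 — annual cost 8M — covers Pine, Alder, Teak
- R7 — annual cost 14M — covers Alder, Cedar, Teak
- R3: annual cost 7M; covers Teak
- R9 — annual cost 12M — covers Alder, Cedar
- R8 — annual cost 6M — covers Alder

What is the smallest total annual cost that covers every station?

Choose R4 and R9: together they cover Pine, Alder, Cedar, Teak — every station.
Total annual cost: 8 + 12 = 20.
No cover costs less than 20.

20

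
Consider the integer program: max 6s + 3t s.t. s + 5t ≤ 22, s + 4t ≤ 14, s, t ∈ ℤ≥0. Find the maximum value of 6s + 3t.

(s,t)=(14,0) is feasible, giving 84.
(s,t)=(13,0) is feasible, giving 78.
The best lattice point is (14,0), giving 84.

84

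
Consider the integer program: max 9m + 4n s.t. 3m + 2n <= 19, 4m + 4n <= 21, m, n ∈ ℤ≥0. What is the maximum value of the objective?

45

(m,n)=(5,0): 3·5+2·0=15≤19, 4·5+4·0=20≤21, objective 45.
(m,n)=(4,1): 3·4+2·1=14≤19, 4·4+4·1=20≤21, objective 40.
(m,n)=(4,0): 3·4+2·0=12≤19, 4·4+4·0=16≤21, objective 36.
No feasible integer point exceeds 45.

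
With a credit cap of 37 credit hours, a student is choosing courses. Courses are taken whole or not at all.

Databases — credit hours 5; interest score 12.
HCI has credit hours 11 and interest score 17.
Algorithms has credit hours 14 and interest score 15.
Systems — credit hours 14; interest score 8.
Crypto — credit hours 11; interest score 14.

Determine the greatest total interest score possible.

46

This is an integer program with binary decision variables.
Allowing fractional choices, the relaxed optimum would be about 53.7, but courses are indivisible.
Databases + HCI + Crypto: credit hours 5 + 11 + 11 = 27 ≤ 37, interest score 12 + 17 + 14 = 43.
HCI + Algorithms + Crypto: credit hours 11 + 14 + 11 = 36 ≤ 37, interest score 17 + 15 + 14 = 46.
Databases + HCI + Algorithms: credit hours 5 + 11 + 14 = 30 ≤ 37, interest score 12 + 17 + 15 = 44.
Best is HCI, Algorithms, and Crypto with total interest score 46.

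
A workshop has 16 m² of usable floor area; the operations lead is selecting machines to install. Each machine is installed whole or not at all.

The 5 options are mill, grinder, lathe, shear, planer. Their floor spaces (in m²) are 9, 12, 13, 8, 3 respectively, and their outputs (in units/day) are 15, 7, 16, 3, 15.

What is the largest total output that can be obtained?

Take lathe and planer: floor space 13 + 3 = 16 ≤ 16, output 16 + 15 = 31.
No other feasible combination does better.

31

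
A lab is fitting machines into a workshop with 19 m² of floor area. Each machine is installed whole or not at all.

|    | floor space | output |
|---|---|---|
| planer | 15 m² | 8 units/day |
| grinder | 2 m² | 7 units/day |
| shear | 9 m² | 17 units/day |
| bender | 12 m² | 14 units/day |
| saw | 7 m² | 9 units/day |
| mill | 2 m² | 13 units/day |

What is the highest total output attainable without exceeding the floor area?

39

Allowing fractional choices, the relaxed optimum would be about 44.7, but machines are indivisible.
shear + saw + mill: floor space 9 + 7 + 2 = 18 ≤ 19, output 17 + 9 + 13 = 39.
grinder + bender + mill: floor space 2 + 12 + 2 = 16 ≤ 19, output 7 + 14 + 13 = 34.
grinder + shear + mill: floor space 2 + 9 + 2 = 13 ≤ 19, output 7 + 17 + 13 = 37.
Best is shear, saw, and mill with total output 39.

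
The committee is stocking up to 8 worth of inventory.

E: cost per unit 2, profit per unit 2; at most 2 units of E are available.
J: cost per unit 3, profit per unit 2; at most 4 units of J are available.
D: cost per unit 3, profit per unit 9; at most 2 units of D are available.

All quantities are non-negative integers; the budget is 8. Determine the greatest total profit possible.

20

D has the best ratio (9/3); taking only D gives at most 2×9 = 18 (stopped by the cost limit).
Mixing does better — 1×E and 2×D: cost 8 ≤ 8, profit 1·2 + 2·9 = 20.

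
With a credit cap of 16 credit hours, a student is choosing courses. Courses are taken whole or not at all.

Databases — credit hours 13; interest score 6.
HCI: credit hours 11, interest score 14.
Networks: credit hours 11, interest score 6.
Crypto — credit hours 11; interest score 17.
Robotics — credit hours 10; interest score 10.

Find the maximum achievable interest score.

Allowing fractional choices, the relaxed optimum would be about 23.4, but courses are indivisible.
HCI: credit hours 11 ≤ 16, interest score 14.
Crypto: credit hours 11 ≤ 16, interest score 17.
Robotics: credit hours 10 ≤ 16, interest score 10.
Best is Crypto with total interest score 17.

17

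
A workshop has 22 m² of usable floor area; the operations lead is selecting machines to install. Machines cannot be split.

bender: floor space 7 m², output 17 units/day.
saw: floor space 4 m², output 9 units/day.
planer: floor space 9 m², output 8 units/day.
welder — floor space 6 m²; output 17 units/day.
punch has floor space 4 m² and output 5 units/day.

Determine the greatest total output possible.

48

This is a 0-1 knapsack instance.
Take bender, saw, welder, and punch: floor space 7 + 4 + 6 + 4 = 21 ≤ 22, output 17 + 9 + 17 + 5 = 48.
No other feasible combination does better.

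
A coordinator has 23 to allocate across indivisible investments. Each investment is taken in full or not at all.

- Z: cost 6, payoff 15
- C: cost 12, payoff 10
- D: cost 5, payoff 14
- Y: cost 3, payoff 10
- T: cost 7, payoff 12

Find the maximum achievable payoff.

51

Z + D + T: cost 6 + 5 + 7 = 18 ≤ 23, payoff 15 + 14 + 12 = 41.
Z + D + Y: cost 6 + 5 + 3 = 14 ≤ 23, payoff 15 + 14 + 10 = 39.
Z + D + Y + T: cost 6 + 5 + 3 + 7 = 21 ≤ 23, payoff 15 + 14 + 10 + 12 = 51.
Best is Z, D, Y, and T with total payoff 51.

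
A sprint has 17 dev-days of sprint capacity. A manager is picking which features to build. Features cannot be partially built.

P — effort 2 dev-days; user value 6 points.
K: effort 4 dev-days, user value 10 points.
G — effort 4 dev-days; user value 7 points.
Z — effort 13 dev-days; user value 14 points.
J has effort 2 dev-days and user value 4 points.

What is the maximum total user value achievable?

P + K + G + J: effort 2 + 4 + 4 + 2 = 12 ≤ 17, user value 6 + 10 + 7 + 4 = 27.
K + Z: effort 4 + 13 = 17 ≤ 17, user value 10 + 14 = 24.
Best is P, K, G, and J with total user value 27.

27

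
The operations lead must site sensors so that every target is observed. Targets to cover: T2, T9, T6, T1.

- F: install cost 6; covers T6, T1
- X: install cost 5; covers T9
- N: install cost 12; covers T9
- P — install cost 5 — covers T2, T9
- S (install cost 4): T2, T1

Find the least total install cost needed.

11

The greedy cost-per-new-target heuristic would pick S, X, and F for 15, but a cheaper cover exists.
Choose F and P: together they cover T2, T9, T6, T1 — every target.
Total install cost: 6 + 5 = 11.
No cover costs less than 11.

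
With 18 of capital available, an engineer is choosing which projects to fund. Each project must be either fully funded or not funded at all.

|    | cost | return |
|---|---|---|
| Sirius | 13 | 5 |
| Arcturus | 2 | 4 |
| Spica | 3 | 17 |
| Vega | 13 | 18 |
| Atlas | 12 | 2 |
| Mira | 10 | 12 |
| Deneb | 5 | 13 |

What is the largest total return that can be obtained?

Take Spica, Mira, and Deneb: cost 3 + 10 + 5 = 18 ≤ 18, return 17 + 12 + 13 = 42.
No other feasible combination does better.

42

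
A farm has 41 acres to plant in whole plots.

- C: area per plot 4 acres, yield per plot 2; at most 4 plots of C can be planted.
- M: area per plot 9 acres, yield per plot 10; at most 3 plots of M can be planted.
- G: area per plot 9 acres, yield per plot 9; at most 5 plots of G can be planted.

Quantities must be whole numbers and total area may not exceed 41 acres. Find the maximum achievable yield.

M has the best ratio (10/9); taking only M gives at most 3×10 = 30 (stopped by the supply cap of 3).
Mixing does better — 1×C, 3×M, and 1×G: area 40 ≤ 41, yield 1·2 + 3·10 + 1·9 = 41.

41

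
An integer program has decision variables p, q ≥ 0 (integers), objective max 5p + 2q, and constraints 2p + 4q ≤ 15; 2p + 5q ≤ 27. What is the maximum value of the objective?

The continuous relaxation peaks at (7.5, 0) with value 37.50; rounding to a feasible lattice point costs some objective.
(p,q)=(7,0): 2·7+4·0=14≤15, 2·7+5·0=14≤27, objective 35.
(p,q)=(6,0): 2·6+4·0=12≤15, 2·6+5·0=12≤27, objective 30.
The best lattice point is (7,0), giving 35.

35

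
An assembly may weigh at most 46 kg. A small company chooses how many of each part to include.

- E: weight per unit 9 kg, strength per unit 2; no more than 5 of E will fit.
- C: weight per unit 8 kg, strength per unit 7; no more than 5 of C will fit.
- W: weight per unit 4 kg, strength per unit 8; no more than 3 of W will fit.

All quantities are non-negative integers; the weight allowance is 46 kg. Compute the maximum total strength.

52

W has the best ratio (8/4); taking only W gives at most 3×8 = 24 (stopped by the supply cap of 3).
Mixing does better — 4×C and 3×W: weight 44 ≤ 46, strength 4·7 + 3·8 = 52.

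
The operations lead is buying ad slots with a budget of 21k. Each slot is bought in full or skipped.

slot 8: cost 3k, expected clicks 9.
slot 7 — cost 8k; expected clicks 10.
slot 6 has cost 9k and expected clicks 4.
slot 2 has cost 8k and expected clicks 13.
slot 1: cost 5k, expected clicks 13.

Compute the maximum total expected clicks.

Allowing fractional choices, the relaxed optimum would be about 41.2, but ad slots are indivisible.
slot 8 + slot 7 + slot 1: cost 3 + 8 + 5 = 16 ≤ 21, expected clicks 9 + 10 + 13 = 32.
slot 8 + slot 2 + slot 1: cost 3 + 8 + 5 = 16 ≤ 21, expected clicks 9 + 13 + 13 = 35.
slot 7 + slot 2 + slot 1: cost 8 + 8 + 5 = 21 ≤ 21, expected clicks 10 + 13 + 13 = 36.
Best is slot 7, slot 2, and slot 1 with total expected clicks 36.

36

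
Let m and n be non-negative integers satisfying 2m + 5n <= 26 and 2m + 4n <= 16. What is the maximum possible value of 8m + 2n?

64

(m,n)=(8,0): 2·8+5·0=16≤26, 2·8+4·0=16≤16, objective 64.
(m,n)=(7,0): 2·7+5·0=14≤26, 2·7+4·0=14≤16, objective 56.
No feasible integer point exceeds 64.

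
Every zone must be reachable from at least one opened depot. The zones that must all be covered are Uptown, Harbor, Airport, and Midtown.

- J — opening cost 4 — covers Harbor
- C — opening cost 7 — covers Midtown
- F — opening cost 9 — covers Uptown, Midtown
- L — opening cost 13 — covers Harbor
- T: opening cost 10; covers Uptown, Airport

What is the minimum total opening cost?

21

This is a weighted set-cover instance.
The greedy cost-per-new-zone heuristic would pick J, F, and T for 23, but a cheaper cover exists.
Choose J, C, and T: together they cover Uptown, Harbor, Airport, Midtown — every zone.
Total opening cost: 4 + 7 + 10 = 21.
No cover costs less than 21.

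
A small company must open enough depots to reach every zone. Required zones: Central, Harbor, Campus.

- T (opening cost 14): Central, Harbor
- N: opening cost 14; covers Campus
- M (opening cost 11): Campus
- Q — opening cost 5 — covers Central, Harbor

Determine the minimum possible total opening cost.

16

This is a weighted set-cover instance.
Choose M and Q: together they cover Central, Harbor, Campus — every zone.
Total opening cost: 11 + 5 = 16.
No cover costs less than 16.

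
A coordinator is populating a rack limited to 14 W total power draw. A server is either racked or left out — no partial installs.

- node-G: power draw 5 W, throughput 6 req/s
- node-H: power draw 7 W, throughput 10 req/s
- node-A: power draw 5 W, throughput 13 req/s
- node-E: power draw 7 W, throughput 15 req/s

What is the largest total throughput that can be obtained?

28

node-A + node-E: power draw 5 + 7 = 12 ≤ 14, throughput 13 + 15 = 28.
node-H + node-E: power draw 7 + 7 = 14 ≤ 14, throughput 10 + 15 = 25.
Best is node-A and node-E with total throughput 28.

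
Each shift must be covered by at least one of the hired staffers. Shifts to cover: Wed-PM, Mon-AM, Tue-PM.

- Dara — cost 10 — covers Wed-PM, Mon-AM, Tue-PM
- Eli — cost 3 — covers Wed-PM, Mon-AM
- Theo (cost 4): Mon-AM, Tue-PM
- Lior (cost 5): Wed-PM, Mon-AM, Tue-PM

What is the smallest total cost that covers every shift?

5

The greedy cost-per-new-shift heuristic would pick Eli and Theo for 7, but a cheaper cover exists.
Lior alone covers Wed-PM, Mon-AM, Tue-PM — every shift.
Total cost: 5.
No cover costs less than 5.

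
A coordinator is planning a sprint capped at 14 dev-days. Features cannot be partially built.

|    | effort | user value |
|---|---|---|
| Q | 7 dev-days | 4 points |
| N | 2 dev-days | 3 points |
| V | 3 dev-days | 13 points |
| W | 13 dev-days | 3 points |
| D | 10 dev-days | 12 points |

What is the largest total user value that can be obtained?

Take V and D: effort 3 + 10 = 13 ≤ 14, user value 13 + 12 = 25.
No other feasible combination does better.

25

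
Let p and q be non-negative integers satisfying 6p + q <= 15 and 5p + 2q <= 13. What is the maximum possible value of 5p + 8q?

Relaxing integrality, the LP optimum is 52.00 at (p,q) = (0, 6.5), which is not an integer point.
(p,q)=(0,6): 6·0+1·6=6≤15, 5·0+2·6=12≤13, objective 48.
(p,q)=(0,5): 6·0+1·5=5≤15, 5·0+2·5=10≤13, objective 40.
Maximum is 48 at (p,q)=(0,6).

48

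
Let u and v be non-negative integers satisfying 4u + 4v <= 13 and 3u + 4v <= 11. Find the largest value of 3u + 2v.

9

The continuous relaxation peaks at (3.25, 0) with value 9.75; rounding to a feasible lattice point costs some objective.
(u,v)=(3,0): 4·3+4·0=12≤13, 3·3+4·0=9≤11, objective 9.
(u,v)=(2,1): 4·2+4·1=12≤13, 3·2+4·1=10≤11, objective 8.
(u,v)=(2,0): 4·2+4·0=8≤13, 3·2+4·0=6≤11, objective 6.
No feasible integer point exceeds 9.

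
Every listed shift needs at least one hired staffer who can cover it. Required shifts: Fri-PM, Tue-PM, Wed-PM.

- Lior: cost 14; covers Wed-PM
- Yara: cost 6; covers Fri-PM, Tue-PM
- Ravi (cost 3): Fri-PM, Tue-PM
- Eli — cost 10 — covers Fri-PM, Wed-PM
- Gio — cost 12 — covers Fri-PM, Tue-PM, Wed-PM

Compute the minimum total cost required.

12

Gio alone covers Fri-PM, Tue-PM, Wed-PM — every shift.
Total cost: 12.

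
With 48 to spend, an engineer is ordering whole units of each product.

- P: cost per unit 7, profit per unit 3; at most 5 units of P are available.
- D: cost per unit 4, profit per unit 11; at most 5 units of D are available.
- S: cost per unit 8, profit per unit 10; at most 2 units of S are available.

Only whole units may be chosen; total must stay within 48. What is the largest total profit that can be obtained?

This is a bounded integer knapsack.
D has the best ratio (11/4); taking only D gives at most 5×11 = 55 (stopped by the supply cap of 5).
Mixing does better — 1×P, 5×D, and 2×S: cost 43 ≤ 48, profit 1·3 + 5·11 + 2·10 = 78.

78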